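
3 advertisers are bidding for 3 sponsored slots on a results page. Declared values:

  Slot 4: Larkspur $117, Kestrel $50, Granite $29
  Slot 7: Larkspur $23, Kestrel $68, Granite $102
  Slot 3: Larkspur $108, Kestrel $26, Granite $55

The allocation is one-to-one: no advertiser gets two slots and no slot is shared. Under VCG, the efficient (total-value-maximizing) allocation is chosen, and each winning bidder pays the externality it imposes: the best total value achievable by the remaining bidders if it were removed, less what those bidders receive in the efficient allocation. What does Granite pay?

Efficient allocation: Larkspur→Slot 3 ($108), Kestrel→Slot 4 ($50), Granite→Slot 7 ($102); total welfare W = $260.
Granite receives Slot 7 at value $102, so the others get W − 102 = $158.
Without Granite: best allocation of the remaining 2 bidders over all 3 slots is Larkspur→Slot 4 ($117), Kestrel→Slot 7 ($68), total $185.
VCG payment = (others' best without Granite) − (others' welfare with Granite) = 185 − 158 = $27.

Granite pays $27.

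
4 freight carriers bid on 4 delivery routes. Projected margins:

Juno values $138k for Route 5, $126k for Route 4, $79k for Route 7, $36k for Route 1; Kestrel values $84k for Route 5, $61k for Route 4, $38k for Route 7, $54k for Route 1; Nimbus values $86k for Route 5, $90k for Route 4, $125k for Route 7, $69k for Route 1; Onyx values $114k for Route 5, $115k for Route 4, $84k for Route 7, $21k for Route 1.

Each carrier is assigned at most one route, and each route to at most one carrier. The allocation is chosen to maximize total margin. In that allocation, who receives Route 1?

This is the linear assignment problem.
Optimal: Juno→Route 5 ($138k), Kestrel→Route 1 ($54k), Nimbus→Route 7 ($125k), Onyx→Route 4 ($115k) — total 138+54+125+115 = $432k.
Row-greedy (each carrier in turn takes its best remaining route) gives $345k, worse by 87.
Next-best assignment: Juno→Route 4, Kestrel→Route 1, Nimbus→Route 7, Onyx→Route 5 = $419k.
Kestrel's own top route is Route 5 ($84k), but forcing Kestrel→Route 5 and reassigning the rest optimally gives only $363k — worse by 69.

Kestrel receives Route 1.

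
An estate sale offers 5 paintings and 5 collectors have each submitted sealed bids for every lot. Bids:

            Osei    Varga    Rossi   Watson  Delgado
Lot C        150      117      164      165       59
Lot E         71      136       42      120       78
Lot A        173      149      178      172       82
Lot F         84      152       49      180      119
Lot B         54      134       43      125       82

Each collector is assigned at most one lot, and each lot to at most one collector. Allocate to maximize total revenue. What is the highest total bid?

This is the linear assignment problem.
Optimal: Osei→Lot A ($173), Varga→Lot E ($136), Rossi→Lot C ($164), Watson→Lot F ($180), Delgado→Lot B ($82) — total 173+136+164+180+82 = $735.
Column-greedy (each lot in turn goes to its best remaining collector) gives $652, worse by 83.
Next-best assignment: Osei→Lot A, Varga→Lot B, Rossi→Lot C, Watson→Lot F, Delgado→Lot E = $729.
Checked against all permutations: $735 is optimal.

Maximum total: $735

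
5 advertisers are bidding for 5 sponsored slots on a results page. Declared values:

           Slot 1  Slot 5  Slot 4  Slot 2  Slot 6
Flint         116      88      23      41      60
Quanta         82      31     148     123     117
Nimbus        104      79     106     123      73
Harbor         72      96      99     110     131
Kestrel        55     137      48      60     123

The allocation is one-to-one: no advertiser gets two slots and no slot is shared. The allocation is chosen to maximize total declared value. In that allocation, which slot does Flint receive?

Optimal: Flint→Slot 1 ($116), Quanta→Slot 4 ($148), Nimbus→Slot 2 ($123), Harbor→Slot 6 ($131), Kestrel→Slot 5 ($137) — total 116+148+123+131+137 = $655.
Every other assignment is strictly worse.

Flint receives Slot 1.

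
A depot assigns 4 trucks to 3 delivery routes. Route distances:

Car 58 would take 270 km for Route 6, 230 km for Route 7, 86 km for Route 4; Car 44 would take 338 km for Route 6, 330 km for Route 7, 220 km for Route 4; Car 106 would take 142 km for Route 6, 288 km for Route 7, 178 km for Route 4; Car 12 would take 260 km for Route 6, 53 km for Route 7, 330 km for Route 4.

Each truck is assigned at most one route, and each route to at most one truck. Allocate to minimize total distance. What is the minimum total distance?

Min total: 281 km

Optimal: Car 106→Route 6 (142 km), Car 12→Route 7 (53 km), Car 58→Route 4 (86 km) — total 142+53+86 = 281 km.
Row-greedy (each truck in turn takes its cheapest remaining route) gives 558 km, worse by 277.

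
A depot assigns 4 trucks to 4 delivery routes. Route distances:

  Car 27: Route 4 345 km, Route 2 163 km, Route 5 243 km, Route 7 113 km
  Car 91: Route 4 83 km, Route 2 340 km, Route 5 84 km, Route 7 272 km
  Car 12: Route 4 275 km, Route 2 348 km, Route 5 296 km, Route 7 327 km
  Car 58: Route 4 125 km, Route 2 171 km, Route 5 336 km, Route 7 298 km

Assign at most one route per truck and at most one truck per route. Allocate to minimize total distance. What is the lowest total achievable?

Optimal: Car 27→Route 7 (113 km), Car 91→Route 5 (84 km), Car 12→Route 4 (275 km), Car 58→Route 2 (171 km) — total 113+84+275+171 = 643 km.
Min-entry greedy (repeatedly take the single cheapest remaining cell) gives 663 km, worse by 20.
Next-best assignment: Car 27→Route 7, Car 91→Route 4, Car 12→Route 5, Car 58→Route 2 = 663 km.
Swapping Car 91↔Car 12 (Car 91→Route 4 83 km, Car 12→Route 5 296 km) adds 20.

Minimum total: 643 km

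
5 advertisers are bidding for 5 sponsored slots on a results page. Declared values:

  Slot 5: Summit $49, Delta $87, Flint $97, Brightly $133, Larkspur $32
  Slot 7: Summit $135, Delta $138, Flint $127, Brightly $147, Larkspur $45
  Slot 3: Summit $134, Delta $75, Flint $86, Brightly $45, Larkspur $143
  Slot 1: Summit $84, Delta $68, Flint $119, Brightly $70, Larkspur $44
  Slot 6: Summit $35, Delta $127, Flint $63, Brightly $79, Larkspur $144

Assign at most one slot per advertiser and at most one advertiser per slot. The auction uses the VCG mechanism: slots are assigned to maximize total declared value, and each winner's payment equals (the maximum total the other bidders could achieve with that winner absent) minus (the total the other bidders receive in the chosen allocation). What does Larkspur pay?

Efficient allocation: Summit→Slot 3 ($134), Delta→Slot 7 ($138), Flint→Slot 1 ($119), Brightly→Slot 5 ($133), Larkspur→Slot 6 ($144); total welfare W = $668.
Larkspur receives Slot 6 at value $144, so the others get W − 144 = $524.
Without Larkspur: best allocation of the remaining 4 bidders over all 5 slots is Summit→Slot 3 ($134), Delta→Slot 6 ($127), Flint→Slot 1 ($119), Brightly→Slot 7 ($147), total $527.
VCG payment = (others' best without Larkspur) − (others' welfare with Larkspur) = 527 − 524 = $3.

Larkspur pays $3.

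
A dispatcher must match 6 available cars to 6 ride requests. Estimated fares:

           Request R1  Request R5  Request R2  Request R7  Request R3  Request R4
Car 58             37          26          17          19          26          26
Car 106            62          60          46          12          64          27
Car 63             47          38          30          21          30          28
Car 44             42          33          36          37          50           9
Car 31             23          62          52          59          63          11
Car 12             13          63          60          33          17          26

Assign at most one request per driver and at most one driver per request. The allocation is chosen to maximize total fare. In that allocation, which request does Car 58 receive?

Car 58 receives Request R4.

Treat this as an assignment problem: match each driver to one request.
Optimal: Car 58→Request R4 ($26), Car 106→Request R5 ($60), Car 63→Request R1 ($47), Car 44→Request R3 ($50), Car 31→Request R7 ($59), Car 12→Request R2 ($60) — total 26+60+47+50+59+60 = $302.
Column-greedy (each request in turn goes to its best remaining driver) gives $270, worse by 32.
Car 58's own top request is Request R1 ($37), but forcing Car 58→Request R1 and reassigning the rest optimally gives only $294 — worse by 8.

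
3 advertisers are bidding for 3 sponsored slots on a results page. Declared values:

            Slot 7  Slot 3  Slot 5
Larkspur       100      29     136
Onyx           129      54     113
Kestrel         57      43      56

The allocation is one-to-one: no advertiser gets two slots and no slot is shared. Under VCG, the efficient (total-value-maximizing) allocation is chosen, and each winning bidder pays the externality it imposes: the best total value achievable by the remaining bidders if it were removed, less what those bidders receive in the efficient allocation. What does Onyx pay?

Efficient allocation: Larkspur→Slot 5 ($136), Onyx→Slot 7 ($129), Kestrel→Slot 3 ($43); total welfare W = $308.
Onyx receives Slot 7 at value $129, so the others get W − 129 = $179.
Without Onyx: best allocation of the remaining 2 bidders over all 3 slots is Larkspur→Slot 5 ($136), Kestrel→Slot 7 ($57), total $193.
VCG payment = (others' best without Onyx) − (others' welfare with Onyx) = 193 − 179 = $14.

Onyx pays $14.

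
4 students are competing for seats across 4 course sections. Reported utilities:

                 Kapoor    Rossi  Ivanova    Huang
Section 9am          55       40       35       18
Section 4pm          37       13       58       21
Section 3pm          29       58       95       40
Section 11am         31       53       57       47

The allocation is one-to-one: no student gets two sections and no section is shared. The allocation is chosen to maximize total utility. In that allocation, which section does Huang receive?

Huang receives Section 4pm.

Optimal: Kapoor→Section 9am (55 points), Rossi→Section 11am (53 points), Ivanova→Section 3pm (95 points), Huang→Section 4pm (21 points) — total 55+53+95+21 = 224 points.
Next-best assignment: Kapoor→Section 4pm, Rossi→Section 9am, Ivanova→Section 3pm, Huang→Section 11am = 219 points.
Huang's own top section is Section 11am (47 points), but forcing Huang→Section 11am and reassigning the rest optimally gives only 219 points — worse by 5.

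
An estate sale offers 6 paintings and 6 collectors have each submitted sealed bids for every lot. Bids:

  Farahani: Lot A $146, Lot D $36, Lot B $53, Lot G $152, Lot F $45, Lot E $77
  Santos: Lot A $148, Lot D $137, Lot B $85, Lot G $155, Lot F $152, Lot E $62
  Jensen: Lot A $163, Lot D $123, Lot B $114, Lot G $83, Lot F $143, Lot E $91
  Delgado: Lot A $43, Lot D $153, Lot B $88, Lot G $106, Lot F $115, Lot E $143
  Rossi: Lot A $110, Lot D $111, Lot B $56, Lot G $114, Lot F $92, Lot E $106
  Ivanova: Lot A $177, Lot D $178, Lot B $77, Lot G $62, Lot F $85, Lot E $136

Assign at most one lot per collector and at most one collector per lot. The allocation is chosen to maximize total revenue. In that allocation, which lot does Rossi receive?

Rossi receives Lot E.

Optimal: Farahani→Lot G ($152), Santos→Lot F ($152), Jensen→Lot B ($114), Delgado→Lot D ($153), Rossi→Lot E ($106), Ivanova→Lot A ($177) — total 152+152+114+153+106+177 = $854.
Row-greedy (each collector in turn takes its best remaining lot) gives $803, worse by 51.
Rossi's own top lot is Lot G ($114), but forcing Rossi→Lot G and reassigning the rest optimally gives only $847 — worse by 7.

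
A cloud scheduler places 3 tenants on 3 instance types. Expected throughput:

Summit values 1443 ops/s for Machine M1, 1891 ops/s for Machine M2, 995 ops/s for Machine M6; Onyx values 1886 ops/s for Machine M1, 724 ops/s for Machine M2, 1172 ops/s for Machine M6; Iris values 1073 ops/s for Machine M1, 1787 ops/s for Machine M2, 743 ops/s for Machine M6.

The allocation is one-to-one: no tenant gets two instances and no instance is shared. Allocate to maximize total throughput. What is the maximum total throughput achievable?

Optimal: Summit→Machine M6 (995 ops/s), Onyx→Machine M1 (1886 ops/s), Iris→Machine M2 (1787 ops/s) — total 995+1886+1787 = 4668 ops/s.
Max-entry greedy (repeatedly take the single best remaining cell) gives 4520 ops/s, worse by 148.
Swapping Summit↔Onyx (Summit→Machine M1 1443 ops/s, Onyx→Machine M6 1172 ops/s) loses 266.
Every other assignment is strictly worse.

Max total: 4668 ops/s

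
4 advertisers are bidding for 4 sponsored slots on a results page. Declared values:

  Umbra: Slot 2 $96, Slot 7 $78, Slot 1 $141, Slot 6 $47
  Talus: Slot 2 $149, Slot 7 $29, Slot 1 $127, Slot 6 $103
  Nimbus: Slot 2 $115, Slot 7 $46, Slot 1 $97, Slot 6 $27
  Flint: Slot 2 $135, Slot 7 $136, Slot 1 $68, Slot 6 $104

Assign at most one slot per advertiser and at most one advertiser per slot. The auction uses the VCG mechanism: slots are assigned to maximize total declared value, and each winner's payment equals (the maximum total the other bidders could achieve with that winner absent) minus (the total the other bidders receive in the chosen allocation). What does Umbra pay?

Umbra pays $28.

Efficient allocation: Umbra→Slot 1 ($141), Talus→Slot 6 ($103), Nimbus→Slot 2 ($115), Flint→Slot 7 ($136); total welfare W = $495.
Umbra receives Slot 1 at value $141, so the others get W − 141 = $354.
Without Umbra: best allocation of the remaining 3 bidders over all 4 slots is Talus→Slot 2 ($149), Nimbus→Slot 1 ($97), Flint→Slot 7 ($136), total $382.
VCG payment = (others' best without Umbra) − (others' welfare with Umbra) = 382 − 354 = $28.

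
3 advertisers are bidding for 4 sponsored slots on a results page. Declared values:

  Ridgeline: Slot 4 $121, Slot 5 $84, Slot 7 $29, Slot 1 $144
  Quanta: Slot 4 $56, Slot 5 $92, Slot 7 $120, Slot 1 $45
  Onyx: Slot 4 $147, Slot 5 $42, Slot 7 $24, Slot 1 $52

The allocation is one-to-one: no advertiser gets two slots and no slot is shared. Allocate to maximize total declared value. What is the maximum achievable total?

Optimal: Ridgeline→Slot 1 ($144), Quanta→Slot 7 ($120), Onyx→Slot 4 ($147) — total 144+120+147 = $411.
Column-greedy (each slot in turn goes to its best remaining advertiser) gives $268, worse by 143.
Next-best assignment: Ridgeline→Slot 1, Quanta→Slot 5, Onyx→Slot 4 = $383.
Checked against all permutations: $411 is optimal.

Maximum total: $411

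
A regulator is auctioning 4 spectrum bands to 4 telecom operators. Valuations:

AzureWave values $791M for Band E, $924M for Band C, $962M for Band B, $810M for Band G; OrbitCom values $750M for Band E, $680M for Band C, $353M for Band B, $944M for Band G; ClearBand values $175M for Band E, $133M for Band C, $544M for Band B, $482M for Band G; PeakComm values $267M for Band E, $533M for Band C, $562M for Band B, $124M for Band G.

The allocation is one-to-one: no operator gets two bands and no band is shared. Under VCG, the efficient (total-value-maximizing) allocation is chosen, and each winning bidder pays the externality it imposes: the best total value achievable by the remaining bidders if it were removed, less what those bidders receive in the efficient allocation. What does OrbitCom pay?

Efficient allocation: AzureWave→Band E ($791M), OrbitCom→Band G ($944M), ClearBand→Band B ($544M), PeakComm→Band C ($533M); total welfare W = $2812M.
OrbitCom receives Band G at value $944M, so the others get W − 944 = $1868M.
Without OrbitCom: best allocation of the remaining 3 bidders over all 4 bands is AzureWave→Band B ($962M), ClearBand→Band G ($482M), PeakComm→Band C ($533M), total $1977M.
VCG payment = (others' best without OrbitCom) − (others' welfare with OrbitCom) = 1977 − 1868 = $109M.

OrbitCom pays $109M.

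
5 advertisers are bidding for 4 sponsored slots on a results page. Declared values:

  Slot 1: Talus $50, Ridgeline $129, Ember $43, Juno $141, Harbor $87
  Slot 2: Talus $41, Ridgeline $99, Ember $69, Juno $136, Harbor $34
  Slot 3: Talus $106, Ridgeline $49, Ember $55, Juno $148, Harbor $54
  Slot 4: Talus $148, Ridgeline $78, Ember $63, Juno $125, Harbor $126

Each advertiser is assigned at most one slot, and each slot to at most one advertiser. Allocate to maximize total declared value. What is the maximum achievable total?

Max total: $497

This is the linear assignment problem.
Optimal: Ridgeline→Slot 1 ($129), Juno→Slot 2 ($136), Talus→Slot 3 ($106), Harbor→Slot 4 ($126) — total 129+136+106+126 = $497.
Row-greedy (each advertiser in turn takes its best remaining slot) gives $494, worse by 3.
Checked against all permutations: $497 is optimal.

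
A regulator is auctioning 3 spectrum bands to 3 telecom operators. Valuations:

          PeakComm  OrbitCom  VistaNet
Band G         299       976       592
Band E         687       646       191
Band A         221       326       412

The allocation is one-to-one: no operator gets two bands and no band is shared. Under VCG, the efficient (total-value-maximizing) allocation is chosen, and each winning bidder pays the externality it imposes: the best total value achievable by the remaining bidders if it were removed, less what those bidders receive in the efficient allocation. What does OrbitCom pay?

OrbitCom pays $180M.

Efficient allocation: PeakComm→Band E ($687M), OrbitCom→Band G ($976M), VistaNet→Band A ($412M); total welfare W = $2075M.
OrbitCom receives Band G at value $976M, so the others get W − 976 = $1099M.
Without OrbitCom: best allocation of the remaining 2 bidders over all 3 bands is PeakComm→Band E ($687M), VistaNet→Band G ($592M), total $1279M.
VCG payment = (others' best without OrbitCom) − (others' welfare with OrbitCom) = 1279 − 1099 = $180M.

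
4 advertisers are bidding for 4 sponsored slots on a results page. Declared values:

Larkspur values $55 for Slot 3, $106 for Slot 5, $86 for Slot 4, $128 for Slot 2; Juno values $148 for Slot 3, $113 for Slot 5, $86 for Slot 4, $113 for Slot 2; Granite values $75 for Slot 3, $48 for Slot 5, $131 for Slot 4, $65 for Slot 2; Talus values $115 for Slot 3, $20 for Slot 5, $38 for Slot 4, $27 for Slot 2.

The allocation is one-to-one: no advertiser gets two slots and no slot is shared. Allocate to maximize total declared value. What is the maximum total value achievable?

Optimal: Larkspur→Slot 2 ($128), Juno→Slot 5 ($113), Granite→Slot 4 ($131), Talus→Slot 3 ($115) — total 128+113+131+115 = $487.
Row-greedy (each advertiser in turn takes its best remaining slot) gives $427, worse by 60.
Next-best assignment: Larkspur→Slot 5, Juno→Slot 2, Granite→Slot 4, Talus→Slot 3 = $465.

Maximum total: $487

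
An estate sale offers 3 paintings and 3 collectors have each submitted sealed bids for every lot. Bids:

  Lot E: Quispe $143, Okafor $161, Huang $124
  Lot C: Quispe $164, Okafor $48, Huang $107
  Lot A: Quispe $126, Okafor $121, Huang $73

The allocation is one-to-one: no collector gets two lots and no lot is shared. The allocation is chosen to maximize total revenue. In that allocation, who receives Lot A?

This is a one-to-one assignment (maximum-weight bipartite matching).
Optimal: Quispe→Lot C ($164), Okafor→Lot A ($121), Huang→Lot E ($124) — total 164+121+124 = $409.
Max-entry greedy (repeatedly take the single best remaining cell) gives $398, worse by 11.
Next-best assignment: Quispe→Lot C, Okafor→Lot E, Huang→Lot A = $398.
Swapping Okafor↔Huang (Okafor→Lot E $161, Huang→Lot A $73) loses 11.
Checked against all permutations: $409 is optimal.
Okafor's own top lot is Lot E ($161), but forcing Okafor→Lot E and reassigning the rest optimally gives only $398 — worse by 11.

Okafor receives Lot A.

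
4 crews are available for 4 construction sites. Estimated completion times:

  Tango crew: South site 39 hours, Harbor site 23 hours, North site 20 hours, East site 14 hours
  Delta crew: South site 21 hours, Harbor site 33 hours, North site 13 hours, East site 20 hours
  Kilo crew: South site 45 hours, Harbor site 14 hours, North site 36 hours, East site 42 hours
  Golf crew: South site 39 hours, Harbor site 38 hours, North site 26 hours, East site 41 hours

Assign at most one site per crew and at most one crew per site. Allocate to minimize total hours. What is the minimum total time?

Optimal: Tango crew→East site (14 hours), Delta crew→South site (21 hours), Kilo crew→Harbor site (14 hours), Golf crew→North site (26 hours) — total 14+21+14+26 = 75 hours.
Row-greedy (each crew in turn takes its cheapest remaining site) gives 80 hours, worse by 5.
Every other assignment is strictly worse.

Minimum total: 75 hours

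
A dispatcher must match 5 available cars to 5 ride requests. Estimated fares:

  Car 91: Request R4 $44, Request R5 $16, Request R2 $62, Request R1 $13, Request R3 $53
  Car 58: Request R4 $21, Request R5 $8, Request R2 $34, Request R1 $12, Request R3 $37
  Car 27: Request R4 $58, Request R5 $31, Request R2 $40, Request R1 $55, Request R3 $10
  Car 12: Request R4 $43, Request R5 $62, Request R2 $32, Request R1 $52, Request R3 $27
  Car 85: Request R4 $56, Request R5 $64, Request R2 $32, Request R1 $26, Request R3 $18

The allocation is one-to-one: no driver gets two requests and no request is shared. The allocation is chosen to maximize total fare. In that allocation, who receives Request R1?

Car 12 receives Request R1.

Optimal: Car 91→Request R2 ($62), Car 58→Request R3 ($37), Car 27→Request R4 ($58), Car 12→Request R1 ($52), Car 85→Request R5 ($64) — total 62+37+58+52+64 = $273.
Row-greedy (each driver in turn takes its best remaining request) gives $245, worse by 28.
Next-best assignment: Car 91→Request R2, Car 58→Request R3, Car 27→Request R1, Car 12→Request R5, Car 85→Request R4 = $272.
Checked against all permutations: $273 is optimal.
Car 12's own top request is Request R5 ($62), but forcing Car 12→Request R5 and reassigning the rest optimally gives only $272 — worse by 1.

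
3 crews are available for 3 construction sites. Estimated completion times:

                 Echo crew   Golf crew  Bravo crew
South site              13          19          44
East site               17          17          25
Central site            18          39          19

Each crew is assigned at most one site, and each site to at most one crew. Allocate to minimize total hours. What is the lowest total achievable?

Optimal: Echo crew→South site (13 hours), Golf crew→East site (17 hours), Bravo crew→Central site (19 hours) — total 13+17+19 = 49 hours.

Minimum total: 49 hours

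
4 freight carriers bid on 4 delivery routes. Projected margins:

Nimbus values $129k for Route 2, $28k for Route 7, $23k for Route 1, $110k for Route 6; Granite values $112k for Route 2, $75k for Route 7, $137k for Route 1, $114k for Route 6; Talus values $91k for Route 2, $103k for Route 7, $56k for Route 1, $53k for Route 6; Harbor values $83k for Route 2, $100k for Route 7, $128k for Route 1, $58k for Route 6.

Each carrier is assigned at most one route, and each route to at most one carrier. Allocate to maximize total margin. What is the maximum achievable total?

Optimal: Nimbus→Route 2 ($129k), Granite→Route 6 ($114k), Talus→Route 7 ($103k), Harbor→Route 1 ($128k) — total 129+114+103+128 = $474k.
No other one-to-one assignment exceeds $474k.

Maximum total: $474k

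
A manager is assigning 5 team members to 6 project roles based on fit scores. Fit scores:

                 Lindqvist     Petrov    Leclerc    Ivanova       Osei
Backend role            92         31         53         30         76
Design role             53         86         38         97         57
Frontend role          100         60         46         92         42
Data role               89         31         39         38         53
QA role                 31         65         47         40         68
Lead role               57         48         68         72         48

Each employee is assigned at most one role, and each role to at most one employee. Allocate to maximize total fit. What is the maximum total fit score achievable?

Max total: 411 pts

Optimal: Lindqvist→Data role (89 pts), Petrov→Design role (86 pts), Leclerc→Lead role (68 pts), Ivanova→Frontend role (92 pts), Osei→Backend role (76 pts) — total 89+86+68+92+76 = 411 pts.
Next-best assignment: Lindqvist→Backend role, Petrov→Design role, Leclerc→Lead role, Ivanova→Frontend role, Osei→QA role = 406 pts.
Swapping Lindqvist↔Osei (Lindqvist→Backend role 92 pts, Osei→Data role 53 pts) loses 20.
No other one-to-one assignment exceeds 411 pts.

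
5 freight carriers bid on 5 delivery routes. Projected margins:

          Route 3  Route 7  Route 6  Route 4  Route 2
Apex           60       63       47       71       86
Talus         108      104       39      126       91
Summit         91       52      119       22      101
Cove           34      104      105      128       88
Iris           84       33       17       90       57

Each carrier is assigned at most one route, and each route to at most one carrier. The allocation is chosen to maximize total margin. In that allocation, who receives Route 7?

Optimal: Apex→Route 2 ($86k), Talus→Route 7 ($104k), Summit→Route 6 ($119k), Cove→Route 4 ($128k), Iris→Route 3 ($84k) — total 86+104+119+128+84 = $521k.
Max-entry greedy (repeatedly take the single best remaining cell) gives $474k, worse by 47.
No other one-to-one assignment exceeds $521k.
Talus's own top route is Route 4 ($126k), but forcing Talus→Route 4 and reassigning the rest optimally gives only $519k — worse by 2.

Talus receives Route 7.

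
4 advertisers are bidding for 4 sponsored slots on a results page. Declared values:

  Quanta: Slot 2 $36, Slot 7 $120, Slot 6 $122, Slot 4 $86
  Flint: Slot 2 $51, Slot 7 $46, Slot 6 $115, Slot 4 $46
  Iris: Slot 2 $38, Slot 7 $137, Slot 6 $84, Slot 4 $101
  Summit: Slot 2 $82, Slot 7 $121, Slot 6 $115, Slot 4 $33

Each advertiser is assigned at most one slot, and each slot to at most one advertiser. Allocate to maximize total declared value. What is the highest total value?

Optimal: Quanta→Slot 4 ($86), Flint→Slot 6 ($115), Iris→Slot 7 ($137), Summit→Slot 2 ($82) — total 86+115+137+82 = $420.
Column-greedy (each slot in turn goes to its best remaining advertiser) gives $387, worse by 33.
Next-best assignment: Quanta→Slot 7, Flint→Slot 6, Iris→Slot 4, Summit→Slot 2 = $418.

Maximum total: $420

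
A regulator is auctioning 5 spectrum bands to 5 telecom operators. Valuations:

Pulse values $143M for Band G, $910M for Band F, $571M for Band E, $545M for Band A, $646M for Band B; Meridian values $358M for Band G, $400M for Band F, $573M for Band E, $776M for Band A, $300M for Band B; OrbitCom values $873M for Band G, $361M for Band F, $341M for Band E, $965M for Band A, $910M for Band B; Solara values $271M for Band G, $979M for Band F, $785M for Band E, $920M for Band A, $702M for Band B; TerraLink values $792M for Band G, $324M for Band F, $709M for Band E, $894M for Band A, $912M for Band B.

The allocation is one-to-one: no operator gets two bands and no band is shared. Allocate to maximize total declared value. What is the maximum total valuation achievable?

This is a one-to-one assignment (maximum-weight bipartite matching).
Optimal: Pulse→Band F ($910M), Meridian→Band A ($776M), OrbitCom→Band G ($873M), Solara→Band E ($785M), TerraLink→Band B ($912M) — total 910+776+873+785+912 = $4256M.
Max-entry greedy (repeatedly take the single best remaining cell) gives $3572M, worse by 684.
Next-best assignment: Pulse→Band F, Meridian→Band E, OrbitCom→Band G, Solara→Band A, TerraLink→Band B = $4188M.

Max total: $4256M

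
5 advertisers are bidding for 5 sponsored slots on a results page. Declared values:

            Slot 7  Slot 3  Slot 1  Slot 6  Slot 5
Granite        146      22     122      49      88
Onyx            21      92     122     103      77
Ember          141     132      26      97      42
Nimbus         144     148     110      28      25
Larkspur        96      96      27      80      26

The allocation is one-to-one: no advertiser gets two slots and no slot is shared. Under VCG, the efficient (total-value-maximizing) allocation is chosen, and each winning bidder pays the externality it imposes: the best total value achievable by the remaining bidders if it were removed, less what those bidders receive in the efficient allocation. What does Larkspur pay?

Efficient allocation: Granite→Slot 5 ($88), Onyx→Slot 1 ($122), Ember→Slot 7 ($141), Nimbus→Slot 3 ($148), Larkspur→Slot 6 ($80); total welfare W = $579.
Larkspur receives Slot 6 at value $80, so the others get W − 80 = $499.
Without Larkspur: best allocation of the remaining 4 bidders over all 5 slots is Granite→Slot 1 ($122), Onyx→Slot 6 ($103), Ember→Slot 7 ($141), Nimbus→Slot 3 ($148), total $514.
VCG payment = (others' best without Larkspur) − (others' welfare with Larkspur) = 514 − 499 = $15.

Larkspur pays $15.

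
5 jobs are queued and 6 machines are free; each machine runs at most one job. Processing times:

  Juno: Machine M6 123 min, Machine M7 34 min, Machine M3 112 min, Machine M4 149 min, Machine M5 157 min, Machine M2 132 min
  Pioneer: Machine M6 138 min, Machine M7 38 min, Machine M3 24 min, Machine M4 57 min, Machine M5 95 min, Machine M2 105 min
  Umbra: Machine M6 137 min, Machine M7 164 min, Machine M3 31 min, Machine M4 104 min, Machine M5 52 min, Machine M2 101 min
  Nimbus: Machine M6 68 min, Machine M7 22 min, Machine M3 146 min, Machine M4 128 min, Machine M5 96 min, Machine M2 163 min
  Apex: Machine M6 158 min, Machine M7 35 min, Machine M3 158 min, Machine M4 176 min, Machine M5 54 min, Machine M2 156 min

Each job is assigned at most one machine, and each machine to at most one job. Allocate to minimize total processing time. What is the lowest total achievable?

Treat this as an assignment problem: match each job to one machine.
Optimal: Juno→Machine M7 (34 min), Pioneer→Machine M4 (57 min), Umbra→Machine M3 (31 min), Nimbus→Machine M6 (68 min), Apex→Machine M5 (54 min) — total 34+57+31+68+54 = 244 min.
Column-greedy (each machine in turn goes to its cheapest remaining job) gives 284 min, worse by 40.
Next-best assignment: Juno→Machine M7, Pioneer→Machine M3, Umbra→Machine M2, Nimbus→Machine M6, Apex→Machine M5 = 281 min.

Minimum total: 244 min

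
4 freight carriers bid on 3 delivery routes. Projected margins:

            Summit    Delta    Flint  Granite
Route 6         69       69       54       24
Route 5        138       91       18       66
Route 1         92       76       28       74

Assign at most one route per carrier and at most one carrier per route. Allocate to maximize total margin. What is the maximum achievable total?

Max total: $281k

Optimal: Delta→Route 6 ($69k), Summit→Route 5 ($138k), Granite→Route 1 ($74k) — total 69+138+74 = $281k.
Column-greedy (each route in turn goes to its best remaining carrier) gives $234k, worse by 47.
Swapping Summit↔Delta (Summit→Route 6 $69k, Delta→Route 5 $91k) loses 47.
Every other assignment is strictly worse.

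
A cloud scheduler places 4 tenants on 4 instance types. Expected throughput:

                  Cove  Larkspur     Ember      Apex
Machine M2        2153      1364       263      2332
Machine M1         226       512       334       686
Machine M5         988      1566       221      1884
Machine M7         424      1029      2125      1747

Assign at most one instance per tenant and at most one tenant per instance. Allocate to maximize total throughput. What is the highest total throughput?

Optimal: Cove→Machine M2 (2153 ops/s), Larkspur→Machine M1 (512 ops/s), Ember→Machine M7 (2125 ops/s), Apex→Machine M5 (1884 ops/s) — total 2153+512+2125+1884 = 6674 ops/s.
Max-entry greedy (repeatedly take the single best remaining cell) gives 6249 ops/s, worse by 425.
Next-best assignment: Cove→Machine M2, Larkspur→Machine M5, Ember→Machine M7, Apex→Machine M1 = 6530 ops/s.
Swapping Ember↔Apex (Ember→Machine M5 221 ops/s, Apex→Machine M7 1747 ops/s) loses 2041.

Maximum total: 6674 ops/s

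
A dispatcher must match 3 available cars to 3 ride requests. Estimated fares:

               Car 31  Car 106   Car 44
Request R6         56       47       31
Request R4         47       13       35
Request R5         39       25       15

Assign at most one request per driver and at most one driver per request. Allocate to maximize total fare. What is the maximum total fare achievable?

Maximum total: $121

Optimal: Car 31→Request R5 ($39), Car 106→Request R6 ($47), Car 44→Request R4 ($35) — total 39+47+35 = $121.
Column-greedy (each request in turn goes to its best remaining driver) gives $116, worse by 5.
Next-best assignment: Car 31→Request R6, Car 106→Request R5, Car 44→Request R4 = $116.
Checked against all permutations: $121 is optimal.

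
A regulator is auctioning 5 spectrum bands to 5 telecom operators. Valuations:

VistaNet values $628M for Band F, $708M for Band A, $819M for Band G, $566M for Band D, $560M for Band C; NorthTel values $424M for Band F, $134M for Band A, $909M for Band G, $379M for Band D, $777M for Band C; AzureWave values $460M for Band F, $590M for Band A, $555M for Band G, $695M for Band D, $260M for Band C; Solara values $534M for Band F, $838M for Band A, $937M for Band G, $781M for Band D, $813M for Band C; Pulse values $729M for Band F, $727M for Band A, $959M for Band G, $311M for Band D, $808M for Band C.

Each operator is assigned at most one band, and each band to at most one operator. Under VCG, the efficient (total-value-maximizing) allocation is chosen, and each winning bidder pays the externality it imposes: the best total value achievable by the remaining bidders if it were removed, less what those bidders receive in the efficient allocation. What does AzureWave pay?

Efficient allocation: VistaNet→Band F ($628M), NorthTel→Band C ($777M), AzureWave→Band D ($695M), Solara→Band A ($838M), Pulse→Band G ($959M); total welfare W = $3897M.
AzureWave receives Band D at value $695M, so the others get W − 695 = $3202M.
Without AzureWave: best allocation of the remaining 4 bidders over all 5 bands is VistaNet→Band A ($708M), NorthTel→Band C ($777M), Solara→Band D ($781M), Pulse→Band G ($959M), total $3225M.
VCG payment = (others' best without AzureWave) − (others' welfare with AzureWave) = 3225 − 3202 = $23M.

AzureWave pays $23M.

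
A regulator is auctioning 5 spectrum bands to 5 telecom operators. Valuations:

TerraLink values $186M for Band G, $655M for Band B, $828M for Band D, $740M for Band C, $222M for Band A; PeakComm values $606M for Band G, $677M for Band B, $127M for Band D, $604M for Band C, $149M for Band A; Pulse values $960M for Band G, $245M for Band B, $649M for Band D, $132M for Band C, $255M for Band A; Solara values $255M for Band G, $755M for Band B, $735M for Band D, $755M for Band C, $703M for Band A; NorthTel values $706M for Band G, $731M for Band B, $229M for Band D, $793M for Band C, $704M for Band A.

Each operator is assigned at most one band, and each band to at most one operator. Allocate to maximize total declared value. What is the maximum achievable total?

Optimal: TerraLink→Band D ($828M), PeakComm→Band B ($677M), Pulse→Band G ($960M), Solara→Band A ($703M), NorthTel→Band C ($793M) — total 828+677+960+703+793 = $3961M.
Max-entry greedy (repeatedly take the single best remaining cell) gives $3485M, worse by 476.
Next-best assignment: TerraLink→Band D, PeakComm→Band B, Pulse→Band G, Solara→Band C, NorthTel→Band A = $3924M.
No other one-to-one assignment exceeds $3961M.

Maximum total: $3961M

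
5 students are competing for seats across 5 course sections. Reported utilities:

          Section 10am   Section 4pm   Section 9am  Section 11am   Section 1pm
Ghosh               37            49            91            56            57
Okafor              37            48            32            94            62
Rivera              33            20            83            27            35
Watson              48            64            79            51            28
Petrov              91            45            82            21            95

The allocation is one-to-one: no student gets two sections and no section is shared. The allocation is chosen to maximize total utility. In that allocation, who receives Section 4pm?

Watson receives Section 4pm.

This is the linear assignment problem.
Optimal: Ghosh→Section 1pm (57 points), Okafor→Section 11am (94 points), Rivera→Section 9am (83 points), Watson→Section 4pm (64 points), Petrov→Section 10am (91 points) — total 57+94+83+64+91 = 389 points.
Max-entry greedy (repeatedly take the single best remaining cell) gives 377 points, worse by 12.
Next-best assignment: Ghosh→Section 9am, Okafor→Section 11am, Rivera→Section 10am, Watson→Section 4pm, Petrov→Section 1pm = 377 points.
Checked against all permutations: 389 points is optimal.
Watson's own top section is Section 9am (79 points), but forcing Watson→Section 9am and reassigning the rest optimally gives only 350 points — worse by 39.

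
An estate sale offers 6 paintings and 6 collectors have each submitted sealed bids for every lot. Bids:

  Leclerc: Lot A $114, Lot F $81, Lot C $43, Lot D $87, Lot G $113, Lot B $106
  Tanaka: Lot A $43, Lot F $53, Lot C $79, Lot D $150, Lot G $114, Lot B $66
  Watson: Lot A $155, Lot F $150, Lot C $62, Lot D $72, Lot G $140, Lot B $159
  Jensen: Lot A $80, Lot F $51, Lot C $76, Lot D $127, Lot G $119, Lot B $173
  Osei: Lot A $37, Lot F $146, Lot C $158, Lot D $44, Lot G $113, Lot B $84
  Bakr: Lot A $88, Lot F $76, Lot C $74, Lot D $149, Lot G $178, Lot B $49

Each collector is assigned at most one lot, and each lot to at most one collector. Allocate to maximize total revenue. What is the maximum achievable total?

Maximum total: $923

This is a one-to-one assignment (maximum-weight bipartite matching).
Optimal: Leclerc→Lot A ($114), Tanaka→Lot D ($150), Watson→Lot F ($150), Jensen→Lot B ($173), Osei→Lot C ($158), Bakr→Lot G ($178) — total 114+150+150+173+158+178 = $923.
Row-greedy (each collector in turn takes its best remaining lot) gives $776, worse by 147.
Next-best assignment: Leclerc→Lot F, Tanaka→Lot D, Watson→Lot A, Jensen→Lot B, Osei→Lot C, Bakr→Lot G = $895.
Swapping Bakr↔Watson (Bakr→Lot F $76, Watson→Lot G $140) loses 112.
Every other assignment is strictly worse.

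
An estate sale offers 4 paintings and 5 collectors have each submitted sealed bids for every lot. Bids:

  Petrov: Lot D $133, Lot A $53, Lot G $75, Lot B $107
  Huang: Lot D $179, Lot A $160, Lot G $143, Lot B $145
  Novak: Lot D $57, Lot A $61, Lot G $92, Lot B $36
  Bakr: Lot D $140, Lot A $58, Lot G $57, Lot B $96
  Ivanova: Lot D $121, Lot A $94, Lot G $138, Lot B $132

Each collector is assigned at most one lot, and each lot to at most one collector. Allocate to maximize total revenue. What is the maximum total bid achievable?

Maximum total: $545

This is a one-to-one assignment (maximum-weight bipartite matching).
Optimal: Bakr→Lot D ($140), Huang→Lot A ($160), Ivanova→Lot G ($138), Petrov→Lot B ($107) — total 140+160+138+107 = $545.
Row-greedy (each collector in turn takes its best remaining lot) gives $481, worse by 64.
Swapping Ivanova↔Petrov (Ivanova→Lot B $132, Petrov→Lot G $75) loses 38.
Every other assignment is strictly worse.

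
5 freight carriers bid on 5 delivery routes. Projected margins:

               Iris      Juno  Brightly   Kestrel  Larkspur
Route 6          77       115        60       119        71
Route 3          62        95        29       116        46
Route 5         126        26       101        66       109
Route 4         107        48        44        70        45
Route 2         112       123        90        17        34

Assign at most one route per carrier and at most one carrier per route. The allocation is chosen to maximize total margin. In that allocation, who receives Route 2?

Optimal: Iris→Route 4 ($107k), Juno→Route 6 ($115k), Brightly→Route 2 ($90k), Kestrel→Route 3 ($116k), Larkspur→Route 5 ($109k) — total 107+115+90+116+109 = $537k.
Column-greedy (each route in turn goes to its best remaining carrier) gives $475k, worse by 62.
Brightly's own top route is Route 5 ($101k), but forcing Brightly→Route 5 and reassigning the rest optimally gives only $518k — worse by 19.

Brightly receives Route 2.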